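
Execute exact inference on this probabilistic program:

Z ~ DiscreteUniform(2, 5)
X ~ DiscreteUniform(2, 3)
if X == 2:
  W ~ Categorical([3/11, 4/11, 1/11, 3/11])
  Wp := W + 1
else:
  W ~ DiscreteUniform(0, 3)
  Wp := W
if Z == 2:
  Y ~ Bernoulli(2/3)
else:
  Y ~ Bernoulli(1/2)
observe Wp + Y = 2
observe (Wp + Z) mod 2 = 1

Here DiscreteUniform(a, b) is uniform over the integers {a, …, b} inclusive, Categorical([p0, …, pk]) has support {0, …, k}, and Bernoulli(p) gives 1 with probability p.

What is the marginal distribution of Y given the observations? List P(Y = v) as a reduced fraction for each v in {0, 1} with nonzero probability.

Enumerate traces; 8 have nonzero weight after conditioning:
  (Z=2, X=2, W=0, Y=1) weight 1/44
  (Z=2, X=3, W=1, Y=1) weight 1/48
  (Z=3, X=2, W=1, Y=0) weight 1/44
  (Z=3, X=3, W=2, Y=0) weight 1/64
  (Z=4, X=2, W=0, Y=1) weight 3/176
  (Z=4, X=3, W=1, Y=1) weight 1/64
  (Z=5, X=2, W=1, Y=0) weight 1/44
  (Z=5, X=3, W=2, Y=0) weight 1/64
Group by Y:
  weight(Y=0) = 27/352
  weight(Y=1) = 161/2112
Total weight = 27/352 + 161/2112 = 323/2112
P(Y=0 | obs) = 27/352 / 323/2112 = 162/323
P(Y=1 | obs) = 161/2112 / 323/2112 = 161/323

P(Y=0) = 162/323, P(Y=1) = 161/323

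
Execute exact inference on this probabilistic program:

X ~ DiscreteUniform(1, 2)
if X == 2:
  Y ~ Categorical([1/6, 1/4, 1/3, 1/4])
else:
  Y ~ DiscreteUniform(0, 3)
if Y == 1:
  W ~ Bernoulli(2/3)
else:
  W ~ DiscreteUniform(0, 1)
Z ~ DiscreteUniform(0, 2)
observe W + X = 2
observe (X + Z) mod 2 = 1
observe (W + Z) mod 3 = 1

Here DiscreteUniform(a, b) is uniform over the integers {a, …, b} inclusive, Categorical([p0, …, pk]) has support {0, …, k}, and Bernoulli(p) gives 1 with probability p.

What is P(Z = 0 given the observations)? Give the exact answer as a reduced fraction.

Enumerate traces; 8 have nonzero weight after conditioning:
  (X=1, Y=0, W=1, Z=0) weight 1/48
  (X=1, Y=1, W=1, Z=0) weight 1/36
  (X=1, Y=2, W=1, Z=0) weight 1/48
  (X=1, Y=3, W=1, Z=0) weight 1/48
  (X=2, Y=0, W=0, Z=1) weight 1/72
  (X=2, Y=1, W=0, Z=1) weight 1/72
  (X=2, Y=2, W=0, Z=1) weight 1/36
  (X=2, Y=3, W=0, Z=1) weight 1/48
Group by Z:
  weight(Z=0) = 13/144
  weight(Z=1) = 11/144
Total weight = 13/144 + 11/144 = 1/6
P(Z=0 | obs) = 13/144 / 1/6 = 13/24
P(Z=1 | obs) = 11/144 / 1/6 = 11/24

P(Z = 0 | obs) = 13/24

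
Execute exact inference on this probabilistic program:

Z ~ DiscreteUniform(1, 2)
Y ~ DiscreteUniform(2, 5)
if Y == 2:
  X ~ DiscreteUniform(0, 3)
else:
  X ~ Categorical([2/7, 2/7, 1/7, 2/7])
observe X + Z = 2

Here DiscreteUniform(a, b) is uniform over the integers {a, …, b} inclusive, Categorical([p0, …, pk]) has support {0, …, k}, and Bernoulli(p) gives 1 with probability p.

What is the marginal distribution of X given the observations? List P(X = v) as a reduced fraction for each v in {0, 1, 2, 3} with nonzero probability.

P(X=0) = 1/2, P(X=1) = 1/2

Enumerate traces; 8 have nonzero weight after conditioning:
  (Z=1, Y=2, X=1) weight 1/32
  (Z=1, Y=3, X=1) weight 1/28
  (Z=1, Y=4, X=1) weight 1/28
  (Z=1, Y=5, X=1) weight 1/28
  (Z=2, Y=2, X=0) weight 1/32
  (Z=2, Y=3, X=0) weight 1/28
  (Z=2, Y=4, X=0) weight 1/28
  (Z=2, Y=5, X=0) weight 1/28
Group by X:
  weight(X=0) = 31/224
  weight(X=1) = 31/224
Total weight = 31/224 + 31/224 = 31/112
P(X=0 | obs) = 31/224 / 31/112 = 1/2
P(X=1 | obs) = 31/224 / 31/112 = 1/2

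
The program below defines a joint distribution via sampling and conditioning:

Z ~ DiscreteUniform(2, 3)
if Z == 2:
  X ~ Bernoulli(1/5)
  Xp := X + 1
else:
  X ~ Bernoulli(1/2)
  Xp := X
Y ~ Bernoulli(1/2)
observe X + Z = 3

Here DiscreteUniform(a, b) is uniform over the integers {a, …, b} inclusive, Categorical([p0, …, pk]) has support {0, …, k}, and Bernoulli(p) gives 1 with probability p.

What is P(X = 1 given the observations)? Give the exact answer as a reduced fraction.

P(X = 1 | obs) = 2/7

Enumerate traces; 4 have nonzero weight after conditioning:
  (Z=2, X=1, Y=0) weight 1/20
  (Z=2, X=1, Y=1) weight 1/20
  (Z=3, X=0, Y=0) weight 1/8
  (Z=3, X=0, Y=1) weight 1/8
Group by X:
  weight(X=0) = 1/4
  weight(X=1) = 1/10
Total weight = 1/4 + 1/10 = 7/20
P(X=0 | obs) = 1/4 / 7/20 = 5/7
P(X=1 | obs) = 1/10 / 7/20 = 2/7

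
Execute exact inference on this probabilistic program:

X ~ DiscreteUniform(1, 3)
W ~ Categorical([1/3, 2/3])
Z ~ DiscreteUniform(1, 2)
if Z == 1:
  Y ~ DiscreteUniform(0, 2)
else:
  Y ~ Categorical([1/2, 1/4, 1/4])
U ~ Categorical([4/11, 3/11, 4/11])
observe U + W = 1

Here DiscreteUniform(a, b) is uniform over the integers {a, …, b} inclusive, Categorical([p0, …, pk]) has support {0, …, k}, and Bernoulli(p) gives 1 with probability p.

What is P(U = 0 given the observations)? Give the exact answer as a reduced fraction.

P(U = 0 | obs) = 8/11

Enumerate traces; 36 have nonzero weight after conditioning:
  (X=1, W=0, Z=1, Y=0, U=1) weight 1/198
  (X=1, W=0, Z=1, Y=1, U=1) weight 1/198
  (X=1, W=0, Z=1, Y=2, U=1) weight 1/198
  (X=1, W=0, Z=2, Y=0, U=1) weight 1/132
  (X=1, W=0, Z=2, Y=1, U=1) weight 1/264
  (X=1, W=0, Z=2, Y=2, U=1) weight 1/264
  (X=1, W=1, Z=1, Y=0, U=0) weight 4/297
  (X=1, W=1, Z=1, Y=1, U=0) weight 4/297
  … 28 more
Group by U:
  weight(U=0) = 8/33
  weight(U=1) = 1/11
Total weight = 8/33 + 1/11 = 1/3
P(U=0 | obs) = 8/33 / 1/3 = 8/11
P(U=1 | obs) = 1/11 / 1/3 = 3/11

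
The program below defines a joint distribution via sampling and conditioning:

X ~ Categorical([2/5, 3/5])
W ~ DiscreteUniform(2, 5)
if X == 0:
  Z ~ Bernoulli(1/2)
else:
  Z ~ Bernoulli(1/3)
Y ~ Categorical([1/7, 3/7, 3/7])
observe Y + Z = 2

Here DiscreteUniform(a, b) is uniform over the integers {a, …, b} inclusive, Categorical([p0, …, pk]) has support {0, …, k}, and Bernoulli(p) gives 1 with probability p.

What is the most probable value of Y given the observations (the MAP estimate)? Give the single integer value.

Enumerate traces; 16 have nonzero weight after conditioning:
  (X=0, W=2, Z=0, Y=2) weight 3/140
  (X=0, W=2, Z=1, Y=1) weight 3/140
  (X=0, W=3, Z=0, Y=2) weight 3/140
  (X=0, W=3, Z=1, Y=1) weight 3/140
  (X=0, W=4, Z=0, Y=2) weight 3/140
  (X=0, W=4, Z=1, Y=1) weight 3/140
  (X=0, W=5, Z=0, Y=2) weight 3/140
  (X=0, W=5, Z=1, Y=1) weight 3/140
  … 8 more
Group by Y:
  weight(Y=1) = 6/35
  weight(Y=2) = 9/35
Total weight = 6/35 + 9/35 = 3/7
P(Y=1 | obs) = 6/35 / 3/7 = 2/5
P(Y=2 | obs) = 9/35 / 3/7 = 3/5
argmax = 2

argmax_v P(Y = v | obs) = 2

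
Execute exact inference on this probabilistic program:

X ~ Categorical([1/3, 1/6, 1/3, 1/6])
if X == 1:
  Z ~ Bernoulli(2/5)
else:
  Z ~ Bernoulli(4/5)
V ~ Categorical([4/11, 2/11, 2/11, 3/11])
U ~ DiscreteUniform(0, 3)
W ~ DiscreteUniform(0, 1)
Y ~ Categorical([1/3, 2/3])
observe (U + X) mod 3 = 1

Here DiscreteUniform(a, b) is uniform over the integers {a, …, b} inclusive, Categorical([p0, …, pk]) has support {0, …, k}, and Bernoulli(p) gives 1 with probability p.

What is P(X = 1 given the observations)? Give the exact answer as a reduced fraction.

Enumerate traces; 160 have nonzero weight after conditioning:
  (X=0, Z=0, V=0, U=1, W=0, Y=0) weight 1/990
  (X=0, Z=0, V=0, U=1, W=0, Y=1) weight 1/495
  (X=0, Z=0, V=0, U=1, W=1, Y=0) weight 1/990
  (X=0, Z=0, V=0, U=1, W=1, Y=1) weight 1/495
  (X=0, Z=0, V=1, U=1, W=0, Y=0) weight 1/1980
  (X=0, Z=0, V=1, U=1, W=0, Y=1) weight 1/990
  (X=0, Z=0, V=1, U=1, W=1, Y=0) weight 1/1980
  (X=0, Z=0, V=1, U=1, W=1, Y=1) weight 1/990
  (X=1, Z=0, V=0, U=0, W=0, Y=0) weight 1/660
  (X=2, Z=0, V=0, U=2, W=0, Y=0) weight 1/990
  … 150 more
Group by X:
  weight(X=0) = 1/12
  weight(X=1) = 1/12
  weight(X=2) = 1/12
  weight(X=3) = 1/24
Total weight = 1/12 + 1/12 + 1/12 + 1/24 = 7/24
P(X=0 | obs) = 1/12 / 7/24 = 2/7
P(X=1 | obs) = 1/12 / 7/24 = 2/7
P(X=2 | obs) = 1/12 / 7/24 = 2/7
P(X=3 | obs) = 1/24 / 7/24 = 1/7

P(X = 1 | obs) = 2/7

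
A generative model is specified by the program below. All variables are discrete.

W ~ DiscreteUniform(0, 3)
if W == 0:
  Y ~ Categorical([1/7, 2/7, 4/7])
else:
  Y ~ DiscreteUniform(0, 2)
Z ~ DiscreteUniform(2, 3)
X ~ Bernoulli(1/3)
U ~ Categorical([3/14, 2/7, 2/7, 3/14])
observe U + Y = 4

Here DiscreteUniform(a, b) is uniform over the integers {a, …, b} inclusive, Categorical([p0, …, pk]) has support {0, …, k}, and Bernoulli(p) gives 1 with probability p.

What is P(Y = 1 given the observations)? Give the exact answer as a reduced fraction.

Enumerate traces; 32 have nonzero weight after conditioning:
  (W=0, Y=1, Z=2, X=0, U=3) weight 1/196
  (W=0, Y=1, Z=2, X=1, U=3) weight 1/392
  (W=0, Y=1, Z=3, X=0, U=3) weight 1/196
  (W=0, Y=1, Z=3, X=1, U=3) weight 1/392
  (W=0, Y=2, Z=2, X=0, U=2) weight 2/147
  (W=0, Y=2, Z=2, X=1, U=2) weight 1/147
  (W=0, Y=2, Z=3, X=0, U=2) weight 2/147
  (W=0, Y=2, Z=3, X=1, U=2) weight 1/147
  … 24 more
Group by Y:
  weight(Y=1) = 27/392
  weight(Y=2) = 11/98
Total weight = 27/392 + 11/98 = 71/392
P(Y=1 | obs) = 27/392 / 71/392 = 27/71
P(Y=2 | obs) = 11/98 / 71/392 = 44/71

P(Y = 1 | obs) = 27/71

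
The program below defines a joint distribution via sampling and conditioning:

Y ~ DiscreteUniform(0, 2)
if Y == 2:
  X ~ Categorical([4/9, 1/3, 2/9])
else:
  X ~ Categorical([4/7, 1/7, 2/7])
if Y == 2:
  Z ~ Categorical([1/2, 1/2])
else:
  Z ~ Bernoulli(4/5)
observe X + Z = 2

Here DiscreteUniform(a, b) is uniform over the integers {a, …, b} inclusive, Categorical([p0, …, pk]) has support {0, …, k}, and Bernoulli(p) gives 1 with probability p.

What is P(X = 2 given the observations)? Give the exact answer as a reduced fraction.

P(X = 2 | obs) = 142/391

Enumerate traces; 6 have nonzero weight after conditioning:
  (Y=0, X=1, Z=1) weight 4/105
  (Y=0, X=2, Z=0) weight 2/105
  (Y=1, X=1, Z=1) weight 4/105
  (Y=1, X=2, Z=0) weight 2/105
  (Y=2, X=1, Z=1) weight 1/18
  (Y=2, X=2, Z=0) weight 1/27
Group by X:
  weight(X=1) = 83/630
  weight(X=2) = 71/945
Total weight = 83/630 + 71/945 = 391/1890
P(X=1 | obs) = 83/630 / 391/1890 = 249/391
P(X=2 | obs) = 71/945 / 391/1890 = 142/391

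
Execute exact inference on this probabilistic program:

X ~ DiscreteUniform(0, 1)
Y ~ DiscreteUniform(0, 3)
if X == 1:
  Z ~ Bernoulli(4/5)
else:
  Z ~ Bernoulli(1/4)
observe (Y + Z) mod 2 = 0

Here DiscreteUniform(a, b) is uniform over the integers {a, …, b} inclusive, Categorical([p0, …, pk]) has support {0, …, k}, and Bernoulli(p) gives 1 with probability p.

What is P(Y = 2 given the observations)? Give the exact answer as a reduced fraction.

P(Y = 2 | obs) = 19/80

Enumerate traces; 8 have nonzero weight after conditioning:
  (X=0, Y=0, Z=0) weight 3/32
  (X=0, Y=1, Z=1) weight 1/32
  (X=0, Y=2, Z=0) weight 3/32
  (X=0, Y=3, Z=1) weight 1/32
  (X=1, Y=0, Z=0) weight 1/40
  (X=1, Y=1, Z=1) weight 1/10
  (X=1, Y=2, Z=0) weight 1/40
  (X=1, Y=3, Z=1) weight 1/10
Group by Y:
  weight(Y=0) = 19/160
  weight(Y=1) = 21/160
  weight(Y=2) = 19/160
  weight(Y=3) = 21/160
Total weight = 19/160 + 21/160 + 19/160 + 21/160 = 1/2
P(Y=0 | obs) = 19/160 / 1/2 = 19/80
P(Y=1 | obs) = 21/160 / 1/2 = 21/80
P(Y=2 | obs) = 19/160 / 1/2 = 19/80
P(Y=3 | obs) = 21/160 / 1/2 = 21/80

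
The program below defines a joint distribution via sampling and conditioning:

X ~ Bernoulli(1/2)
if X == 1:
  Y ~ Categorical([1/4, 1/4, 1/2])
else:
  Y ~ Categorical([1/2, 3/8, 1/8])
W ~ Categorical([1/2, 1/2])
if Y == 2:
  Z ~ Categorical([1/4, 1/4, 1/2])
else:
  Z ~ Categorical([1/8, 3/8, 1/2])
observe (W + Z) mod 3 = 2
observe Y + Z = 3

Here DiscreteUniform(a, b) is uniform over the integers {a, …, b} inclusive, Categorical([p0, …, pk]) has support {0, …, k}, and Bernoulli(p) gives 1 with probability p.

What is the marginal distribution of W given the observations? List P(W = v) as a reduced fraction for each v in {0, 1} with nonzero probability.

P(W=0) = 2/3, P(W=1) = 1/3

Enumerate traces; 4 have nonzero weight after conditioning:
  (X=0, Y=1, W=0, Z=2) weight 3/64
  (X=0, Y=2, W=1, Z=1) weight 1/128
  (X=1, Y=1, W=0, Z=2) weight 1/32
  (X=1, Y=2, W=1, Z=1) weight 1/32
Group by W:
  weight(W=0) = 5/64
  weight(W=1) = 5/128
Total weight = 5/64 + 5/128 = 15/128
P(W=0 | obs) = 5/64 / 15/128 = 2/3
P(W=1 | obs) = 5/128 / 15/128 = 1/3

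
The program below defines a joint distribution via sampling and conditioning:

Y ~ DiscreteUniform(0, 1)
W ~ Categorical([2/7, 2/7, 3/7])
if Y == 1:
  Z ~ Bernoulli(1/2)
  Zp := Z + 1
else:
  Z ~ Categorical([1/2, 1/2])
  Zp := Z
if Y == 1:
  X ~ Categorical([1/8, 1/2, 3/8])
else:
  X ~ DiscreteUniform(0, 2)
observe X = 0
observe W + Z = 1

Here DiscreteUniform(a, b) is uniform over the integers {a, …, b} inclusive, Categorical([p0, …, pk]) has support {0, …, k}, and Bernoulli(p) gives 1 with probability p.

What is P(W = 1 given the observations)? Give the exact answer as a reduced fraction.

P(W = 1 | obs) = 1/2

Enumerate traces; 4 have nonzero weight after conditioning:
  (Y=0, W=0, Z=1, X=0) weight 1/42
  (Y=0, W=1, Z=0, X=0) weight 1/42
  (Y=1, W=0, Z=1, X=0) weight 1/112
  (Y=1, W=1, Z=0, X=0) weight 1/112
Group by W:
  weight(W=0) = 11/336
  weight(W=1) = 11/336
Total weight = 11/336 + 11/336 = 11/168
P(W=0 | obs) = 11/336 / 11/168 = 1/2
P(W=1 | obs) = 11/336 / 11/168 = 1/2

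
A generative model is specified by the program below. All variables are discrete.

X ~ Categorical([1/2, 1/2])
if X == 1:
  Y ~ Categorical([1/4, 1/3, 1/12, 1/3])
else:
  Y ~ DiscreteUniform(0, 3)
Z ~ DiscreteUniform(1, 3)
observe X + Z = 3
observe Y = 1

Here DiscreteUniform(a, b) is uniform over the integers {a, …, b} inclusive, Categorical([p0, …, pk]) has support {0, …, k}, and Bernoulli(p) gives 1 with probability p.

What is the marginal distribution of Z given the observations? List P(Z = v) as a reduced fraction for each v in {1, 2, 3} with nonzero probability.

P(Z=2) = 4/7, P(Z=3) = 3/7

Enumerate traces; 2 have nonzero weight after conditioning:
  (X=0, Y=1, Z=3) weight 1/24
  (X=1, Y=1, Z=2) weight 1/18
Group by Z:
  weight(Z=2) = 1/18
  weight(Z=3) = 1/24
Total weight = 1/18 + 1/24 = 7/72
P(Z=2 | obs) = 1/18 / 7/72 = 4/7
P(Z=3 | obs) = 1/24 / 7/72 = 3/7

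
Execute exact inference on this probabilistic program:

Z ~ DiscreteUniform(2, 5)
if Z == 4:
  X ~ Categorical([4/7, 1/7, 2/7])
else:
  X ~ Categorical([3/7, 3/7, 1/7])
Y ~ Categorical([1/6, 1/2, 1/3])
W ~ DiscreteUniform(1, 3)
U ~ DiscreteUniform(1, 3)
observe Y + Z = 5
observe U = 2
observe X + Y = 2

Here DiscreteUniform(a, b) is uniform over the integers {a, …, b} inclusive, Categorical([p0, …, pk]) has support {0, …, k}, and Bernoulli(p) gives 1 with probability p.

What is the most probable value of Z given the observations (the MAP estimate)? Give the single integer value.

Enumerate traces; 9 have nonzero weight after conditioning:
  (Z=3, X=0, Y=2, W=1, U=2) weight 1/252
  (Z=3, X=0, Y=2, W=2, U=2) weight 1/252
  (Z=3, X=0, Y=2, W=3, U=2) weight 1/252
  (Z=4, X=1, Y=1, W=1, U=2) weight 1/504
  (Z=4, X=1, Y=1, W=2, U=2) weight 1/504
  (Z=4, X=1, Y=1, W=3, U=2) weight 1/504
  (Z=5, X=2, Y=0, W=1, U=2) weight 1/1512
  (Z=5, X=2, Y=0, W=2, U=2) weight 1/1512
  … 1 more
Group by Z:
  weight(Z=3) = 1/84
  weight(Z=4) = 1/168
  weight(Z=5) = 1/504
Total weight = 1/84 + 1/168 + 1/504 = 5/252
P(Z=3 | obs) = 1/84 / 5/252 = 3/5
P(Z=4 | obs) = 1/168 / 5/252 = 3/10
P(Z=5 | obs) = 1/504 / 5/252 = 1/10
argmax = 3

argmax_v P(Z = v | obs) = 3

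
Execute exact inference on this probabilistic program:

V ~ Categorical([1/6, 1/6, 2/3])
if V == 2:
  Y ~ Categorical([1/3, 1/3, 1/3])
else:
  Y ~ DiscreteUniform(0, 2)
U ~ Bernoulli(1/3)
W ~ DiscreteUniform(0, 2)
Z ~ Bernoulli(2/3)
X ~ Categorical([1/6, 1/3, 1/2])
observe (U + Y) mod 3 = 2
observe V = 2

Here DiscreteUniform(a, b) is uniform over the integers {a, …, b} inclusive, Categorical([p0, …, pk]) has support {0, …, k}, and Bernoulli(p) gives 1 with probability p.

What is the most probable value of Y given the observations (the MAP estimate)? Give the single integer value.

argmax_v P(Y = v | obs) = 2

Enumerate traces; 36 have nonzero weight after conditioning:
  (V=2, Y=1, U=1, W=0, Z=0, X=0) weight 1/729
  (V=2, Y=1, U=1, W=0, Z=0, X=1) weight 2/729
  (V=2, Y=1, U=1, W=0, Z=0, X=2) weight 1/243
  (V=2, Y=1, U=1, W=0, Z=1, X=0) weight 2/729
  (V=2, Y=1, U=1, W=0, Z=1, X=1) weight 4/729
  (V=2, Y=1, U=1, W=0, Z=1, X=2) weight 2/243
  (V=2, Y=1, U=1, W=1, Z=0, X=0) weight 1/729
  (V=2, Y=1, U=1, W=1, Z=0, X=1) weight 2/729
  (V=2, Y=2, U=0, W=0, Z=0, X=0) weight 2/729
  … 27 more
Group by Y:
  weight(Y=1) = 2/27
  weight(Y=2) = 4/27
Total weight = 2/27 + 4/27 = 2/9
P(Y=1 | obs) = 2/27 / 2/9 = 1/3
P(Y=2 | obs) = 4/27 / 2/9 = 2/3
argmax = 2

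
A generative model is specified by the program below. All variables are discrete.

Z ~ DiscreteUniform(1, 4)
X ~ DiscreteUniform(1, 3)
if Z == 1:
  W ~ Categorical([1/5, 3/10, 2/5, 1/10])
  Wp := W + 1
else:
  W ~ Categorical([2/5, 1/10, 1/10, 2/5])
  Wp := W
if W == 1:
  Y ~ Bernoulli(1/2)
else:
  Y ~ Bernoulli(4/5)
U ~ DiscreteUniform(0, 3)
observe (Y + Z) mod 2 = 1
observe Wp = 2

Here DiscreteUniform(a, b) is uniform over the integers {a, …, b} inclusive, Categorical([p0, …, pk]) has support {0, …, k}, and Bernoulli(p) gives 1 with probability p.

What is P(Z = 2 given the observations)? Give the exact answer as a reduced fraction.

P(Z = 2 | obs) = 8/33

Enumerate traces; 48 have nonzero weight after conditioning:
  (Z=1, X=1, W=1, Y=0, U=0) weight 1/320
  (Z=1, X=1, W=1, Y=0, U=1) weight 1/320
  (Z=1, X=1, W=1, Y=0, U=2) weight 1/320
  (Z=1, X=1, W=1, Y=0, U=3) weight 1/320
  (Z=1, X=2, W=1, Y=0, U=0) weight 1/320
  (Z=1, X=2, W=1, Y=0, U=1) weight 1/320
  (Z=1, X=2, W=1, Y=0, U=2) weight 1/320
  (Z=1, X=2, W=1, Y=0, U=3) weight 1/320
  (Z=2, X=1, W=2, Y=1, U=0) weight 1/600
  (Z=3, X=1, W=2, Y=0, U=0) weight 1/2400
  … 38 more
Group by Z:
  weight(Z=1) = 3/80
  weight(Z=2) = 1/50
  weight(Z=3) = 1/200
  weight(Z=4) = 1/50
Total weight = 3/80 + 1/50 + 1/200 + 1/50 = 33/400
P(Z=1 | obs) = 3/80 / 33/400 = 5/11
P(Z=2 | obs) = 1/50 / 33/400 = 8/33
P(Z=3 | obs) = 1/200 / 33/400 = 2/33
P(Z=4 | obs) = 1/50 / 33/400 = 8/33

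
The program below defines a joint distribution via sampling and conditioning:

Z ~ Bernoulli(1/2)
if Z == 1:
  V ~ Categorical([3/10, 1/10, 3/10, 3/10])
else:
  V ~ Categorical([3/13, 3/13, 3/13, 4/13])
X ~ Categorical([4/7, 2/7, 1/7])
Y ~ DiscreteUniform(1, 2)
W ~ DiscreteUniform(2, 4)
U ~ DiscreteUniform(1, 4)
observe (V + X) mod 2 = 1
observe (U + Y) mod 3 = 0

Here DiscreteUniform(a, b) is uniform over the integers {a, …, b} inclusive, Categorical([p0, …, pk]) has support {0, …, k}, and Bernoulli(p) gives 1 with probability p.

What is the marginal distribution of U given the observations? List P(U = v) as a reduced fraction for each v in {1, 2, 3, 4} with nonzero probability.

P(U=1) = 1/3, P(U=2) = 1/3, P(U=4) = 1/3

Enumerate traces; 108 have nonzero weight after conditioning:
  (Z=0, V=0, X=1, Y=1, W=2, U=2) weight 1/728
  (Z=0, V=0, X=1, Y=1, W=3, U=2) weight 1/728
  (Z=0, V=0, X=1, Y=1, W=4, U=2) weight 1/728
  (Z=0, V=0, X=1, Y=2, W=2, U=1) weight 1/728
  (Z=0, V=0, X=1, Y=2, W=2, U=4) weight 1/728
  (Z=0, V=0, X=1, Y=2, W=3, U=1) weight 1/728
  (Z=0, V=0, X=1, Y=2, W=3, U=4) weight 1/728
  (Z=0, V=0, X=1, Y=2, W=4, U=1) weight 1/728
  … 100 more
Group by U:
  weight(U=1) = 443/7280
  weight(U=2) = 443/7280
  weight(U=4) = 443/7280
Total weight = 443/7280 + 443/7280 + 443/7280 = 1329/7280
P(U=1 | obs) = 443/7280 / 1329/7280 = 1/3
P(U=2 | obs) = 443/7280 / 1329/7280 = 1/3
P(U=4 | obs) = 443/7280 / 1329/7280 = 1/3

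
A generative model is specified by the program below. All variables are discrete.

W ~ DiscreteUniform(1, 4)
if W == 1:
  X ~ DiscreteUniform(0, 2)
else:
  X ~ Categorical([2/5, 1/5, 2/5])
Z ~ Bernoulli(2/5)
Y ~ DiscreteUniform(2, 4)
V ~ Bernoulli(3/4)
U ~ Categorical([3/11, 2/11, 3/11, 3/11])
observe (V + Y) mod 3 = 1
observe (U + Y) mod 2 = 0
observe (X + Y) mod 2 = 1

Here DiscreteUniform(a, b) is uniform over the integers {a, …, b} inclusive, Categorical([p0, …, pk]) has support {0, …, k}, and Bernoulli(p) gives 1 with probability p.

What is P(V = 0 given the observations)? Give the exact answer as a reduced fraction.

Enumerate traces; 48 have nonzero weight after conditioning:
  (W=1, X=0, Z=0, Y=3, V=1, U=1) weight 1/440
  (W=1, X=0, Z=0, Y=3, V=1, U=3) weight 3/880
  (W=1, X=0, Z=1, Y=3, V=1, U=1) weight 1/660
  (W=1, X=0, Z=1, Y=3, V=1, U=3) weight 1/440
  (W=1, X=1, Z=0, Y=4, V=0, U=0) weight 1/880
  (W=1, X=1, Z=0, Y=4, V=0, U=2) weight 1/880
  (W=1, X=1, Z=1, Y=4, V=0, U=0) weight 1/1320
  (W=1, X=1, Z=1, Y=4, V=0, U=2) weight 1/1320
  … 40 more
Group by V:
  weight(V=0) = 7/660
  weight(V=1) = 23/264
Total weight = 7/660 + 23/264 = 43/440
P(V=0 | obs) = 7/660 / 43/440 = 14/129
P(V=1 | obs) = 23/264 / 43/440 = 115/129

P(V = 0 | obs) = 14/129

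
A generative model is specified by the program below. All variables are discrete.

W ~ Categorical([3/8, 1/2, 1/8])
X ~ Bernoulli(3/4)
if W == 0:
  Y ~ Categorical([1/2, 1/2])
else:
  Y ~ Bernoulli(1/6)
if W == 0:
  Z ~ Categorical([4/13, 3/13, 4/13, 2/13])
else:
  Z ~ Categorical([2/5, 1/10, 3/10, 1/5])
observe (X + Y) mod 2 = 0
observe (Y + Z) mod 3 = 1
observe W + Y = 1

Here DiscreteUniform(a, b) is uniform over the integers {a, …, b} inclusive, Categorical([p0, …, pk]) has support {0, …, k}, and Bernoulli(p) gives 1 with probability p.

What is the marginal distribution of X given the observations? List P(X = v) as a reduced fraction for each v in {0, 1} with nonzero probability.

P(X=0) = 13/94, P(X=1) = 81/94

Enumerate traces; 3 have nonzero weight after conditioning:
  (W=0, X=1, Y=1, Z=0) weight 9/208
  (W=0, X=1, Y=1, Z=3) weight 9/416
  (W=1, X=0, Y=0, Z=1) weight 1/96
Group by X:
  weight(X=0) = 1/96
  weight(X=1) = 27/416
Total weight = 1/96 + 27/416 = 47/624
P(X=0 | obs) = 1/96 / 47/624 = 13/94
P(X=1 | obs) = 27/416 / 47/624 = 81/94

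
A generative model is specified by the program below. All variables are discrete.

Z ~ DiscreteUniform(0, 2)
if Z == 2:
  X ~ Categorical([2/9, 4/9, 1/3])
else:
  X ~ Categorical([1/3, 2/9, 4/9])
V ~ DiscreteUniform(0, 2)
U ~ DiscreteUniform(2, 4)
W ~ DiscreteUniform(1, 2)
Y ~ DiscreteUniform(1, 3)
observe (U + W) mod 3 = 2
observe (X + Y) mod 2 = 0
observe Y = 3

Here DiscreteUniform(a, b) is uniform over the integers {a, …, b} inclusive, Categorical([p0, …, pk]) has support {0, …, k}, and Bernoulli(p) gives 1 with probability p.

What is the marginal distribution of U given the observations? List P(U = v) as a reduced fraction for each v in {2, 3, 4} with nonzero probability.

Enumerate traces; 18 have nonzero weight after conditioning:
  (Z=0, X=1, V=0, U=3, W=2, Y=3) weight 1/729
  (Z=0, X=1, V=0, U=4, W=1, Y=3) weight 1/729
  (Z=0, X=1, V=1, U=3, W=2, Y=3) weight 1/729
  (Z=0, X=1, V=1, U=4, W=1, Y=3) weight 1/729
  (Z=0, X=1, V=2, U=3, W=2, Y=3) weight 1/729
  (Z=0, X=1, V=2, U=4, W=1, Y=3) weight 1/729
  (Z=1, X=1, V=0, U=3, W=2, Y=3) weight 1/729
  (Z=1, X=1, V=0, U=4, W=1, Y=3) weight 1/729
  … 10 more
Group by U:
  weight(U=3) = 4/243
  weight(U=4) = 4/243
Total weight = 4/243 + 4/243 = 8/243
P(U=3 | obs) = 4/243 / 8/243 = 1/2
P(U=4 | obs) = 4/243 / 8/243 = 1/2

P(U=3) = 1/2, P(U=4) = 1/2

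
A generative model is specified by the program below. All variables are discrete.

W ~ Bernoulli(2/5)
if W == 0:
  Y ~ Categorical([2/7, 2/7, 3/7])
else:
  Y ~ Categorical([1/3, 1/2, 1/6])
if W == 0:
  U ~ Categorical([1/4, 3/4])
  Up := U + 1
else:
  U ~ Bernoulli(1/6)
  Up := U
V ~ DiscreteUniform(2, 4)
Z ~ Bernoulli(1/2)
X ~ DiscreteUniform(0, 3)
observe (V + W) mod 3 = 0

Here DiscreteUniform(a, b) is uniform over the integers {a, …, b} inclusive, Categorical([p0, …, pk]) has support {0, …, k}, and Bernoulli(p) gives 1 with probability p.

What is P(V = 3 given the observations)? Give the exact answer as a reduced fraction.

P(V = 3 | obs) = 3/5

Enumerate traces; 96 have nonzero weight after conditioning:
  (W=0, Y=0, U=0, V=3, Z=0, X=0) weight 1/560
  (W=0, Y=0, U=0, V=3, Z=0, X=1) weight 1/560
  (W=0, Y=0, U=0, V=3, Z=0, X=2) weight 1/560
  (W=0, Y=0, U=0, V=3, Z=0, X=3) weight 1/560
  (W=0, Y=0, U=0, V=3, Z=1, X=0) weight 1/560
  (W=0, Y=0, U=0, V=3, Z=1, X=1) weight 1/560
  (W=0, Y=0, U=0, V=3, Z=1, X=2) weight 1/560
  (W=0, Y=0, U=0, V=3, Z=1, X=3) weight 1/560
  (W=1, Y=0, U=0, V=2, Z=0, X=0) weight 1/216
  … 87 more
Group by V:
  weight(V=2) = 2/15
  weight(V=3) = 1/5
Total weight = 2/15 + 1/5 = 1/3
P(V=2 | obs) = 2/15 / 1/3 = 2/5
P(V=3 | obs) = 1/5 / 1/3 = 3/5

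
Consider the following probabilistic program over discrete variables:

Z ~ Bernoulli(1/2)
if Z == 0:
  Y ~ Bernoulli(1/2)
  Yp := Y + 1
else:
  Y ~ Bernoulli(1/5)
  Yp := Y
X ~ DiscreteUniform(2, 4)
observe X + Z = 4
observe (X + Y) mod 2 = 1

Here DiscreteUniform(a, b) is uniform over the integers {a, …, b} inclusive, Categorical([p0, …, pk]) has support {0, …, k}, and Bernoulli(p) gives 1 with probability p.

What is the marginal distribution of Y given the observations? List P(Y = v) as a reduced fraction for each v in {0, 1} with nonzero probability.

Enumerate traces; 2 have nonzero weight after conditioning:
  (Z=0, Y=1, X=4) weight 1/12
  (Z=1, Y=0, X=3) weight 2/15
Group by Y:
  weight(Y=0) = 2/15
  weight(Y=1) = 1/12
Total weight = 2/15 + 1/12 = 13/60
P(Y=0 | obs) = 2/15 / 13/60 = 8/13
P(Y=1 | obs) = 1/12 / 13/60 = 5/13

P(Y=0) = 8/13, P(Y=1) = 5/13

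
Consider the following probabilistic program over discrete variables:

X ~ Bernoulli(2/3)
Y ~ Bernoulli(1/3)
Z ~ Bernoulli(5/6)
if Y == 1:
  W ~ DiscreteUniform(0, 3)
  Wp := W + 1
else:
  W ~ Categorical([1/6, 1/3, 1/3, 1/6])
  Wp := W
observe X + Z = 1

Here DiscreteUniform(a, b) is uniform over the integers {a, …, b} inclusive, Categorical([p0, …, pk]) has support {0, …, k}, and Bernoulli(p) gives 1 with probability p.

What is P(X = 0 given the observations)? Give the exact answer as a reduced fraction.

Enumerate traces; 16 have nonzero weight after conditioning:
  (X=0, Y=0, Z=1, W=0) weight 5/162
  (X=0, Y=0, Z=1, W=1) weight 5/81
  (X=0, Y=0, Z=1, W=2) weight 5/81
  (X=0, Y=0, Z=1, W=3) weight 5/162
  (X=0, Y=1, Z=1, W=0) weight 5/216
  (X=0, Y=1, Z=1, W=1) weight 5/216
  (X=0, Y=1, Z=1, W=2) weight 5/216
  (X=0, Y=1, Z=1, W=3) weight 5/216
  (X=1, Y=0, Z=0, W=0) weight 1/81
  … 7 more
Group by X:
  weight(X=0) = 5/18
  weight(X=1) = 1/9
Total weight = 5/18 + 1/9 = 7/18
P(X=0 | obs) = 5/18 / 7/18 = 5/7
P(X=1 | obs) = 1/9 / 7/18 = 2/7

P(X = 0 | obs) = 5/7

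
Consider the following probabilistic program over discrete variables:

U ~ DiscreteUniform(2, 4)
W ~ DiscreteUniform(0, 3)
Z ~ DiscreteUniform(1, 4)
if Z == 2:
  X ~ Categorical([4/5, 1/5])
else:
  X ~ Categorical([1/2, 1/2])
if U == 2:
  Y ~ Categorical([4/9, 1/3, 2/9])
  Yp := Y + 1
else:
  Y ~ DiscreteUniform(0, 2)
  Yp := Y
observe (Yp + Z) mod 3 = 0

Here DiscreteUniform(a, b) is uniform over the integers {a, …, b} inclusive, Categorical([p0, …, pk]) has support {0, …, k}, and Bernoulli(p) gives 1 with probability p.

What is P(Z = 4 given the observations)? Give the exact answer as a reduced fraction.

P(Z = 4 | obs) = 1/4

Enumerate traces; 96 have nonzero weight after conditioning:
  (U=2, W=0, Z=1, X=0, Y=1) weight 1/288
  (U=2, W=0, Z=1, X=1, Y=1) weight 1/288
  (U=2, W=0, Z=2, X=0, Y=0) weight 1/135
  (U=2, W=0, Z=2, X=1, Y=0) weight 1/540
  (U=2, W=0, Z=3, X=0, Y=2) weight 1/432
  (U=2, W=0, Z=3, X=1, Y=2) weight 1/432
  (U=2, W=0, Z=4, X=0, Y=1) weight 1/288
  (U=2, W=0, Z=4, X=1, Y=1) weight 1/288
  … 88 more
Group by Z:
  weight(Z=1) = 1/12
  weight(Z=2) = 5/54
  weight(Z=3) = 2/27
  weight(Z=4) = 1/12
Total weight = 1/12 + 5/54 + 2/27 + 1/12 = 1/3
P(Z=1 | obs) = 1/12 / 1/3 = 1/4
P(Z=2 | obs) = 5/54 / 1/3 = 5/18
P(Z=3 | obs) = 2/27 / 1/3 = 2/9
P(Z=4 | obs) = 1/12 / 1/3 = 1/4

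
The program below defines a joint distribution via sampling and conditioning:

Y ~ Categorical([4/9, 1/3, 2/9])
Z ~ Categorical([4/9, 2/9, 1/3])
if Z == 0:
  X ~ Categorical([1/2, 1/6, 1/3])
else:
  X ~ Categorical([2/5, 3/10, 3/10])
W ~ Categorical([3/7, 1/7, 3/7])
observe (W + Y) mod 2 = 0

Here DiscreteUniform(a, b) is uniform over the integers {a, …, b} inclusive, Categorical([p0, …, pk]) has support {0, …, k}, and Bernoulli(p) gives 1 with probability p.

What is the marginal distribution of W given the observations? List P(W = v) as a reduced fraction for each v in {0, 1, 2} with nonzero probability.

P(W=0) = 6/13, P(W=1) = 1/13, P(W=2) = 6/13

Enumerate traces; 45 have nonzero weight after conditioning:
  (Y=0, Z=0, X=0, W=0) weight 8/189
  (Y=0, Z=0, X=0, W=2) weight 8/189
  (Y=0, Z=0, X=1, W=0) weight 8/567
  (Y=0, Z=0, X=1, W=2) weight 8/567
  (Y=0, Z=0, X=2, W=0) weight 16/567
  (Y=0, Z=0, X=2, W=2) weight 16/567
  (Y=0, Z=1, X=0, W=0) weight 16/945
  (Y=0, Z=1, X=0, W=2) weight 16/945
  (Y=1, Z=0, X=0, W=1) weight 2/189
  … 36 more
Group by W:
  weight(W=0) = 2/7
  weight(W=1) = 1/21
  weight(W=2) = 2/7
Total weight = 2/7 + 1/21 + 2/7 = 13/21
P(W=0 | obs) = 2/7 / 13/21 = 6/13
P(W=1 | obs) = 1/21 / 13/21 = 1/13
P(W=2 | obs) = 2/7 / 13/21 = 6/13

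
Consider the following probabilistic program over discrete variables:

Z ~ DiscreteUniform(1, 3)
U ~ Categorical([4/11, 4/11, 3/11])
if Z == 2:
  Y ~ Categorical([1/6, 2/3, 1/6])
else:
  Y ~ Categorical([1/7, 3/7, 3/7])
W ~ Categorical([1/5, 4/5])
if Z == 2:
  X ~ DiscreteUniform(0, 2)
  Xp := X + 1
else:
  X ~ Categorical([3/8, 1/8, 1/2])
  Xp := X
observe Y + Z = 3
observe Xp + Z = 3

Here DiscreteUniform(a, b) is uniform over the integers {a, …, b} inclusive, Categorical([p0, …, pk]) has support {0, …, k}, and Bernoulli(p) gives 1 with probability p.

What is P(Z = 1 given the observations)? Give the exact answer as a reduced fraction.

Enumerate traces; 18 have nonzero weight after conditioning:
  (Z=1, U=0, Y=2, W=0, X=2) weight 2/385
  (Z=1, U=0, Y=2, W=1, X=2) weight 8/385
  (Z=1, U=1, Y=2, W=0, X=2) weight 2/385
  (Z=1, U=1, Y=2, W=1, X=2) weight 8/385
  (Z=1, U=2, Y=2, W=0, X=2) weight 3/770
  (Z=1, U=2, Y=2, W=1, X=2) weight 6/385
  (Z=2, U=0, Y=1, W=0, X=0) weight 8/1485
  (Z=2, U=0, Y=1, W=1, X=0) weight 32/1485
  (Z=3, U=0, Y=0, W=0, X=0) weight 1/770
  … 9 more
Group by Z:
  weight(Z=1) = 1/14
  weight(Z=2) = 2/27
  weight(Z=3) = 1/56
Total weight = 1/14 + 2/27 + 1/56 = 247/1512
P(Z=1 | obs) = 1/14 / 247/1512 = 108/247
P(Z=2 | obs) = 2/27 / 247/1512 = 112/247
P(Z=3 | obs) = 1/56 / 247/1512 = 27/247

P(Z = 1 | obs) = 108/247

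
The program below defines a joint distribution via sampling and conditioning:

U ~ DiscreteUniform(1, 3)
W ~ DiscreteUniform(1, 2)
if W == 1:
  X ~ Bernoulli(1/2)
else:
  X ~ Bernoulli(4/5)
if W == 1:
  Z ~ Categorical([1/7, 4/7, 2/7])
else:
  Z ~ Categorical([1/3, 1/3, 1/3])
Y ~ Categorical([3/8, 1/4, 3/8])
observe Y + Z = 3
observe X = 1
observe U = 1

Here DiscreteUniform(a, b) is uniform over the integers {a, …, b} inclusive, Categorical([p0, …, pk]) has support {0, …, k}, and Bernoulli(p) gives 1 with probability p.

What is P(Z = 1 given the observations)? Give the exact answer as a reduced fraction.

P(Z = 1 | obs) = 87/130

Enumerate traces; 4 have nonzero weight after conditioning:
  (U=1, W=1, X=1, Z=1, Y=2) weight 1/56
  (U=1, W=1, X=1, Z=2, Y=1) weight 1/168
  (U=1, W=2, X=1, Z=1, Y=2) weight 1/60
  (U=1, W=2, X=1, Z=2, Y=1) weight 1/90
Group by Z:
  weight(Z=1) = 29/840
  weight(Z=2) = 43/2520
Total weight = 29/840 + 43/2520 = 13/252
P(Z=1 | obs) = 29/840 / 13/252 = 87/130
P(Z=2 | obs) = 43/2520 / 13/252 = 43/130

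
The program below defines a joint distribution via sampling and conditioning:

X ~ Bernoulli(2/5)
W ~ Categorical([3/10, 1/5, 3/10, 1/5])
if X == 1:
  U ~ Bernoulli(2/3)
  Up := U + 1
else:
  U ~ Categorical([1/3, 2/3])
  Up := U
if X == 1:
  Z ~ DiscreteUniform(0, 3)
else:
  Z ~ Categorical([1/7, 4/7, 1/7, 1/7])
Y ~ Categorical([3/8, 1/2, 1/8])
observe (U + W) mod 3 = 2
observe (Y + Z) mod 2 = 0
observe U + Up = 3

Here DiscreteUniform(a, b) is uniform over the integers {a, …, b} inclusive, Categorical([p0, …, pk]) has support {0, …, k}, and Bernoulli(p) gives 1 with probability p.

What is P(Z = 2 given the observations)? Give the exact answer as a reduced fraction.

P(Z = 2 | obs) = 1/4

Enumerate traces; 6 have nonzero weight after conditioning:
  (X=1, W=1, U=1, Z=0, Y=0) weight 1/200
  (X=1, W=1, U=1, Z=0, Y=2) weight 1/600
  (X=1, W=1, U=1, Z=1, Y=1) weight 1/150
  (X=1, W=1, U=1, Z=2, Y=0) weight 1/200
  (X=1, W=1, U=1, Z=2, Y=2) weight 1/600
  (X=1, W=1, U=1, Z=3, Y=1) weight 1/150
Group by Z:
  weight(Z=0) = 1/150
  weight(Z=1) = 1/150
  weight(Z=2) = 1/150
  weight(Z=3) = 1/150
Total weight = 1/150 + 1/150 + 1/150 + 1/150 = 2/75
P(Z=0 | obs) = 1/150 / 2/75 = 1/4
P(Z=1 | obs) = 1/150 / 2/75 = 1/4
P(Z=2 | obs) = 1/150 / 2/75 = 1/4
P(Z=3 | obs) = 1/150 / 2/75 = 1/4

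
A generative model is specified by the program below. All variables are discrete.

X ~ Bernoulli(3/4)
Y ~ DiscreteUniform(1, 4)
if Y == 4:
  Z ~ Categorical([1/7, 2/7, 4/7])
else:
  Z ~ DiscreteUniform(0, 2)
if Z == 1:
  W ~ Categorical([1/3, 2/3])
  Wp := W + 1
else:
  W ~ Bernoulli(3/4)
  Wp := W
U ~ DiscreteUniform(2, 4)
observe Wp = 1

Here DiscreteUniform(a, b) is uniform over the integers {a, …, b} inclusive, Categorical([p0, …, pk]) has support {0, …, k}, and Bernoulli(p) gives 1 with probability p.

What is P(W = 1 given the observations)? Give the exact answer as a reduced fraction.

P(W = 1 | obs) = 19/23

Enumerate traces; 72 have nonzero weight after conditioning:
  (X=0, Y=1, Z=0, W=1, U=2) weight 1/192
  (X=0, Y=1, Z=0, W=1, U=3) weight 1/192
  (X=0, Y=1, Z=0, W=1, U=4) weight 1/192
  (X=0, Y=1, Z=1, W=0, U=2) weight 1/432
  (X=0, Y=1, Z=1, W=0, U=3) weight 1/432
  (X=0, Y=1, Z=1, W=0, U=4) weight 1/432
  (X=0, Y=1, Z=2, W=1, U=2) weight 1/192
  (X=0, Y=1, Z=2, W=1, U=3) weight 1/192
  … 64 more
Group by W:
  weight(W=0) = 3/28
  weight(W=1) = 57/112
Total weight = 3/28 + 57/112 = 69/112
P(W=0 | obs) = 3/28 / 69/112 = 4/23
P(W=1 | obs) = 57/112 / 69/112 = 19/23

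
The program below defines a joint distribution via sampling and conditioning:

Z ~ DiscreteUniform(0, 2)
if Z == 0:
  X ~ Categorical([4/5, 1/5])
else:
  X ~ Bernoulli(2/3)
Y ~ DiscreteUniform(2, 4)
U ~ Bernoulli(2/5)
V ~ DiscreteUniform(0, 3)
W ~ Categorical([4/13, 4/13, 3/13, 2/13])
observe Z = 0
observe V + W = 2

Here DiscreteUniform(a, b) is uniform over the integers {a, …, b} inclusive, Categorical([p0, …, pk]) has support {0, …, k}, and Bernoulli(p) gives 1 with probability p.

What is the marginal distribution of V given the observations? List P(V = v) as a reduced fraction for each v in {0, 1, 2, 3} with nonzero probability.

P(V=0) = 3/11, P(V=1) = 4/11, P(V=2) = 4/11

Enumerate traces; 36 have nonzero weight after conditioning:
  (Z=0, X=0, Y=2, U=0, V=0, W=2) weight 1/325
  (Z=0, X=0, Y=2, U=0, V=1, W=1) weight 4/975
  (Z=0, X=0, Y=2, U=0, V=2, W=0) weight 4/975
  (Z=0, X=0, Y=2, U=1, V=0, W=2) weight 2/975
  (Z=0, X=0, Y=2, U=1, V=1, W=1) weight 8/2925
  (Z=0, X=0, Y=2, U=1, V=2, W=0) weight 8/2925
  (Z=0, X=0, Y=3, U=0, V=0, W=2) weight 1/325
  (Z=0, X=0, Y=3, U=0, V=1, W=1) weight 4/975
  … 28 more
Group by V:
  weight(V=0) = 1/52
  weight(V=1) = 1/39
  weight(V=2) = 1/39
Total weight = 1/52 + 1/39 + 1/39 = 11/156
P(V=0 | obs) = 1/52 / 11/156 = 3/11
P(V=1 | obs) = 1/39 / 11/156 = 4/11
P(V=2 | obs) = 1/39 / 11/156 = 4/11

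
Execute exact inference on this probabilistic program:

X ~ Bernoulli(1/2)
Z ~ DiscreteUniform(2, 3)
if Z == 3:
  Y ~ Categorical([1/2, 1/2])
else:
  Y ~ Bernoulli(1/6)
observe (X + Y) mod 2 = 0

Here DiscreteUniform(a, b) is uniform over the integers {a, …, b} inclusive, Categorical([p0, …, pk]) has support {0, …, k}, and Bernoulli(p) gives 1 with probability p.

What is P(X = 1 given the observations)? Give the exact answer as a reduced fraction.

P(X = 1 | obs) = 1/3

Enumerate traces; 4 have nonzero weight after conditioning:
  (X=0, Z=2, Y=0) weight 5/24
  (X=0, Z=3, Y=0) weight 1/8
  (X=1, Z=2, Y=1) weight 1/24
  (X=1, Z=3, Y=1) weight 1/8
Group by X:
  weight(X=0) = 1/3
  weight(X=1) = 1/6
Total weight = 1/3 + 1/6 = 1/2
P(X=0 | obs) = 1/3 / 1/2 = 2/3
P(X=1 | obs) = 1/6 / 1/2 = 1/3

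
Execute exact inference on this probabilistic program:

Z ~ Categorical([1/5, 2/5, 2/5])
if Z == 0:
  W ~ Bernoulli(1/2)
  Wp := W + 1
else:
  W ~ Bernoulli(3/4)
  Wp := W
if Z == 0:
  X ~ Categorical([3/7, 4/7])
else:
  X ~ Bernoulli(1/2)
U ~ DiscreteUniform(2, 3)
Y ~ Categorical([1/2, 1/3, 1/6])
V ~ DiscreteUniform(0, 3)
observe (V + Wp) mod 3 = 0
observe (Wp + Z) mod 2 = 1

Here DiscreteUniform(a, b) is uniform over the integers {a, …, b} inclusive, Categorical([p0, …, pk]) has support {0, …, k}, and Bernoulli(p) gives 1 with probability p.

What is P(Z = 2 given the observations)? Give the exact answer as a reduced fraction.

P(Z = 2 | obs) = 1/2

Enumerate traces; 48 have nonzero weight after conditioning:
  (Z=0, W=0, X=0, U=2, Y=0, V=2) weight 3/1120
  (Z=0, W=0, X=0, U=2, Y=1, V=2) weight 1/560
  (Z=0, W=0, X=0, U=2, Y=2, V=2) weight 1/1120
  (Z=0, W=0, X=0, U=3, Y=0, V=2) weight 3/1120
  (Z=0, W=0, X=0, U=3, Y=1, V=2) weight 1/560
  (Z=0, W=0, X=0, U=3, Y=2, V=2) weight 1/1120
  (Z=0, W=0, X=1, U=2, Y=0, V=2) weight 1/280
  (Z=0, W=0, X=1, U=2, Y=1, V=2) weight 1/420
  (Z=1, W=0, X=0, U=2, Y=0, V=0) weight 1/320
  (Z=2, W=1, X=0, U=2, Y=0, V=2) weight 3/320
  … 38 more
Group by Z:
  weight(Z=0) = 1/40
  weight(Z=1) = 1/20
  weight(Z=2) = 3/40
Total weight = 1/40 + 1/20 + 3/40 = 3/20
P(Z=0 | obs) = 1/40 / 3/20 = 1/6
P(Z=1 | obs) = 1/20 / 3/20 = 1/3
P(Z=2 | obs) = 3/40 / 3/20 = 1/2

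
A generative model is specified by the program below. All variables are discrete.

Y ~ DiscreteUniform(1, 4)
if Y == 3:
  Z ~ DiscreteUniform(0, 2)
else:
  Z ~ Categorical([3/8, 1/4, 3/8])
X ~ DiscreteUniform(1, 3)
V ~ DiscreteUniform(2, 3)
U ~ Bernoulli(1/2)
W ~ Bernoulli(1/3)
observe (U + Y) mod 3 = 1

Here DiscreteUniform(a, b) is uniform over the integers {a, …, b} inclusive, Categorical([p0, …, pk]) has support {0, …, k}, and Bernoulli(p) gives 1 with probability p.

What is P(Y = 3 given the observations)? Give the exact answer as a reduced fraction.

Enumerate traces; 108 have nonzero weight after conditioning:
  (Y=1, Z=0, X=1, V=2, U=0, W=0) weight 1/192
  (Y=1, Z=0, X=1, V=2, U=0, W=1) weight 1/384
  (Y=1, Z=0, X=1, V=3, U=0, W=0) weight 1/192
  (Y=1, Z=0, X=1, V=3, U=0, W=1) weight 1/384
  (Y=1, Z=0, X=2, V=2, U=0, W=0) weight 1/192
  (Y=1, Z=0, X=2, V=2, U=0, W=1) weight 1/384
  (Y=1, Z=0, X=2, V=3, U=0, W=0) weight 1/192
  (Y=1, Z=0, X=2, V=3, U=0, W=1) weight 1/384
  (Y=3, Z=0, X=1, V=2, U=1, W=0) weight 1/216
  (Y=4, Z=0, X=1, V=2, U=0, W=0) weight 1/192
  … 98 more
Group by Y:
  weight(Y=1) = 1/8
  weight(Y=3) = 1/8
  weight(Y=4) = 1/8
Total weight = 1/8 + 1/8 + 1/8 = 3/8
P(Y=1 | obs) = 1/8 / 3/8 = 1/3
P(Y=3 | obs) = 1/8 / 3/8 = 1/3
P(Y=4 | obs) = 1/8 / 3/8 = 1/3

P(Y = 3 | obs) = 1/3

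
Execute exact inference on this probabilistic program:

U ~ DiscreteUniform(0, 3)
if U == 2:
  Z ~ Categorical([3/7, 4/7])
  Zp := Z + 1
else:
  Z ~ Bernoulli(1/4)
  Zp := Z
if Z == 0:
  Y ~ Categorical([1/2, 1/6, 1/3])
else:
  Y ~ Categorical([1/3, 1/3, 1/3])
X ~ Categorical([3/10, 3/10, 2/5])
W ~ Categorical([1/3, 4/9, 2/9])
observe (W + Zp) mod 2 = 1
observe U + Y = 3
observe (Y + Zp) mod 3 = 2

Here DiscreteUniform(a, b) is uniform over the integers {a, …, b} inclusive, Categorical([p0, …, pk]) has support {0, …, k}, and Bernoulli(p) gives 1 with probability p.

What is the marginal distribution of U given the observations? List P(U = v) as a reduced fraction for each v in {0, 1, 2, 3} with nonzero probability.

P(U=1) = 14/19, P(U=2) = 5/19

Enumerate traces; 9 have nonzero weight after conditioning:
  (U=1, Z=0, Y=2, X=0, W=1) weight 1/120
  (U=1, Z=0, Y=2, X=1, W=1) weight 1/120
  (U=1, Z=0, Y=2, X=2, W=1) weight 1/90
  (U=2, Z=0, Y=1, X=0, W=0) weight 1/560
  (U=2, Z=0, Y=1, X=0, W=2) weight 1/840
  (U=2, Z=0, Y=1, X=1, W=0) weight 1/560
  (U=2, Z=0, Y=1, X=1, W=2) weight 1/840
  (U=2, Z=0, Y=1, X=2, W=0) weight 1/420
  … 1 more
Group by U:
  weight(U=1) = 1/36
  weight(U=2) = 5/504
Total weight = 1/36 + 5/504 = 19/504
P(U=1 | obs) = 1/36 / 19/504 = 14/19
P(U=2 | obs) = 5/504 / 19/504 = 5/19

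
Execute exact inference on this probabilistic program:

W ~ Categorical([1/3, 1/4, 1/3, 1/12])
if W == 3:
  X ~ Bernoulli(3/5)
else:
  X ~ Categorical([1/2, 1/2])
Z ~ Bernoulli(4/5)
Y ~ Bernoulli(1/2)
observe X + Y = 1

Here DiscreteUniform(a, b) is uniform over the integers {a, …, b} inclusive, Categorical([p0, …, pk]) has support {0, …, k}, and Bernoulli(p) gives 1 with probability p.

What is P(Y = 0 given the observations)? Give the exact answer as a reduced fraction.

P(Y = 0 | obs) = 61/120

Enumerate traces; 16 have nonzero weight after conditioning:
  (W=0, X=0, Z=0, Y=1) weight 1/60
  (W=0, X=0, Z=1, Y=1) weight 1/15
  (W=0, X=1, Z=0, Y=0) weight 1/60
  (W=0, X=1, Z=1, Y=0) weight 1/15
  (W=1, X=0, Z=0, Y=1) weight 1/80
  (W=1, X=0, Z=1, Y=1) weight 1/20
  (W=1, X=1, Z=0, Y=0) weight 1/80
  (W=1, X=1, Z=1, Y=0) weight 1/20
  … 8 more
Group by Y:
  weight(Y=0) = 61/240
  weight(Y=1) = 59/240
Total weight = 61/240 + 59/240 = 1/2
P(Y=0 | obs) = 61/240 / 1/2 = 61/120
P(Y=1 | obs) = 59/240 / 1/2 = 59/120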